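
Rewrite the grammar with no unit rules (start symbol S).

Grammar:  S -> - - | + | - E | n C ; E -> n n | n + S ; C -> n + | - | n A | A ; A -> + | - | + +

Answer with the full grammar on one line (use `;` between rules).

S -> - - | + | - E | n C; E -> n n | n + S; C -> n + | - | n A | + | + +; A -> + | - | + +

Unit pairs: C ⇒* {A}.
Replace each nonterminal's rules with the union of the non-unit rules of every nonterminal it unit-derives.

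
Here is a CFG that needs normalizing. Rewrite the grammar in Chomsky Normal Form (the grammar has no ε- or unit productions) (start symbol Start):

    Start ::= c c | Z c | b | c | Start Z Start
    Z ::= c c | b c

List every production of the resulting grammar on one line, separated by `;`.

Introduce a nonterminal for each terminal appearing in a rule of length ≥ 2: X1 → c, X2 → b.
Binarize each right-hand side of length ≥ 3 by chaining fresh nonterminals (Y1, Y2, …): affected rules were Start → Start Z Start.

Start ::= X1 X1 | Z X1 | b | c | Start Y1; Z ::= X1 X1 | X2 X1; X1 ::= c; X2 ::= b; Y1 ::= Z Start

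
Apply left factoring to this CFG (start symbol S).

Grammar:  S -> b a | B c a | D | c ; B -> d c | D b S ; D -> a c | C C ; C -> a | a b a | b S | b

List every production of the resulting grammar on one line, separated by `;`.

S -> b a | B c a | D | c; B -> d c | D b S; D -> a c | C C; C -> a C' | b C''; C' -> epsilon | b a; C'' -> S | epsilon

C has alternatives sharing prefix 'a': factor to C → a C' with C' → ε | b a.
C has alternatives sharing prefix 'b': factor to C → b C'' with C'' → S | ε.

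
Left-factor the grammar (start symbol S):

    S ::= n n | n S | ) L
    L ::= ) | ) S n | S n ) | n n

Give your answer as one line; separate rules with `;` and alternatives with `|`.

S ::= ) L | n S'; L ::= S n ) | n n | ) L'; S' ::= n | S; L' ::= ε | S n

S has alternatives sharing prefix 'n': factor to S → n S' with S' → n | S.
L has alternatives sharing prefix ')': factor to L → ) L' with L' → ε | S n.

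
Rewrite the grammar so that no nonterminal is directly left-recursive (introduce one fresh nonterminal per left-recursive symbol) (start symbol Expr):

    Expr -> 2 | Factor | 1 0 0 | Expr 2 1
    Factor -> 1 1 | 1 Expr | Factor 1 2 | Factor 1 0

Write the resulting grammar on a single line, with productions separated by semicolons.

Left recursion appears on Expr, Factor.
For Expr: α = {2 1}, β = {2, Factor, 1 0 0}. Rewrite as Expr → β Expr1 and Expr1 → α Expr1 | ε.
For Factor: α = {1 2, 1 0}, β = {1 1, 1 Expr}. Rewrite as Factor → β Factor1 and Factor1 → α Factor1 | ε.

Expr -> 2 Expr1 | Factor Expr1 | 1 0 0 Expr1; Factor -> 1 1 Factor1 | 1 Expr Factor1; Expr1 -> 2 1 Expr1 | ε; Factor1 -> 1 2 Factor1 | 1 0 Factor1 | ε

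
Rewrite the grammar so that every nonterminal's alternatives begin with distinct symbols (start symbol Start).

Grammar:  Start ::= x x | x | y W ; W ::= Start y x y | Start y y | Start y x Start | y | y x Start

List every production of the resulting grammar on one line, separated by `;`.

Start has alternatives sharing prefix 'x': factor to Start → x Start1 with Start1 → x | ε.
W has alternatives sharing prefix 'Start y': factor to W → Start y W1 with W1 → x y | y | x Start.
W has alternatives sharing prefix 'y': factor to W → y W2 with W2 → ε | x Start.
W1 has alternatives sharing prefix 'x': factor to W1 → x W11 with W11 → y | Start.

Start ::= y W | x Start1; W ::= Start y W1 | y W2; Start1 ::= x | epsilon; W1 ::= y | x W11; W2 ::= epsilon | x Start; W11 ::= y | Start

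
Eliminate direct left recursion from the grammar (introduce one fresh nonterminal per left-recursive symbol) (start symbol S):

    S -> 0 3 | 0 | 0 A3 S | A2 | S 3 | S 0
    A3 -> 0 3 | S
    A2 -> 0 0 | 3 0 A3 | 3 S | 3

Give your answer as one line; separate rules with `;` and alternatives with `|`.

S -> 0 3 S' | 0 S' | 0 A3 S S' | A2 S'; A3 -> 0 3 | S; A2 -> 0 0 | 3 0 A3 | 3 S | 3; S' -> 3 S' | 0 S' | ε

S is directly left-recursive.
For S: α = {3, 0}, β = {0 3, 0, 0 A3 S, A2}. Rewrite as S → β S' and S' → α S' | ε.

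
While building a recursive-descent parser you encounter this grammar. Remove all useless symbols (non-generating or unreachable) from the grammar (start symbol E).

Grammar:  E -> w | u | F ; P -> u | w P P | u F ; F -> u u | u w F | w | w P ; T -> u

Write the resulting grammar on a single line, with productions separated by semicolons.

E -> w | u | F; P -> u | w P P | u F; F -> u u | u w F | w | w P

Generating nonterminals: {E, F, P, T}.
Reachable from E after that: {E, F, P}.
Removed useless symbols: {T} and every production mentioning them.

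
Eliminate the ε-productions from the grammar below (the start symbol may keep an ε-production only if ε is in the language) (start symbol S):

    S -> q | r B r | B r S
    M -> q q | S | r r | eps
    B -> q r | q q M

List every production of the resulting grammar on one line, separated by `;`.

S -> q | r B r | B r S; M -> q q | S | r r; B -> q r | q q M | q q

Nullable nonterminals: {M}.
ε ∉ L(G), so no ε-production is kept.
Add the nullable-subset variants: B → q q M gives q q M | q q.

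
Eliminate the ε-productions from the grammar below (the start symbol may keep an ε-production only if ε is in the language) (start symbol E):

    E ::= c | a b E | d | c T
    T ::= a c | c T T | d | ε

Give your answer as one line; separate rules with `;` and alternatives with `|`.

E ::= c | a b E | d | c T; T ::= a c | c T T | c T | c | d

The nullable symbols are {T}.
ε ∉ L(G), so no ε-production is kept.
Add the nullable-subset variants: T → c T T gives c T T | c T | c.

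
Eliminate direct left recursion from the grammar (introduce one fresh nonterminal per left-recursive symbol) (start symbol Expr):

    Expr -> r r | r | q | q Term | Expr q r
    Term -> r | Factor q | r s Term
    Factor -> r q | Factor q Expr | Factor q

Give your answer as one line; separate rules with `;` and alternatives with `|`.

Expr -> r r Expr1 | r Expr1 | q Expr1 | q Term Expr1; Term -> r | Factor q | r s Term; Factor -> r q Factor1; Expr1 -> q r Expr1 | eps; Factor1 -> q Expr Factor1 | q Factor1 | eps

Directly left-recursive nonterminals: Expr, Factor.
For Expr: α = {q r}, β = {r r, r, q, q Term}. Rewrite as Expr → β Expr1 and Expr1 → α Expr1 | ε.
For Factor: α = {q Expr, q}, β = {r q}. Rewrite as Factor → β Factor1 and Factor1 → α Factor1 | ε.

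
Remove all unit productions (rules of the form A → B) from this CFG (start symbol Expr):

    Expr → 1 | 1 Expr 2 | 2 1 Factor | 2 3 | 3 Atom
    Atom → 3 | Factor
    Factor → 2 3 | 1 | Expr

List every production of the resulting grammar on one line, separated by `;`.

Unit pairs: Atom ⇒* {Expr, Factor}; Factor ⇒* {Expr}.
For every A with A ⇒* B via unit rules, add B's non-unit alternatives to A; then delete every rule of the form X → Y.

Expr → 1 | 1 Expr 2 | 2 1 Factor | 2 3 | 3 Atom; Atom → 3 | 2 3 | 1 | 1 Expr 2 | 2 1 Factor | 3 Atom; Factor → 2 3 | 1 | 1 Expr 2 | 2 1 Factor | 3 Atom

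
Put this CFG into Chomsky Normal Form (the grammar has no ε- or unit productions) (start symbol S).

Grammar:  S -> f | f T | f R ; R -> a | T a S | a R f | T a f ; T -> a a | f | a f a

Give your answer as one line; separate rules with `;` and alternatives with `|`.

S -> f | X1 T | X1 R; R -> a | T Y1 | X2 Y2 | T Y3; T -> X2 X2 | f | X2 Y4; X1 -> f; X2 -> a; Y1 -> X2 S; Y2 -> R X1; Y3 -> X2 X1; Y4 -> X1 X2

Introduce a nonterminal for each terminal appearing in a rule of length ≥ 2: X1 → f, X2 → a.
Binarize each right-hand side of length ≥ 3 by chaining fresh nonterminals (Y1, Y2, …): affected rules were R → T X2 S; R → X2 R X1; R → T X2 X1; T → X2 X1 X2.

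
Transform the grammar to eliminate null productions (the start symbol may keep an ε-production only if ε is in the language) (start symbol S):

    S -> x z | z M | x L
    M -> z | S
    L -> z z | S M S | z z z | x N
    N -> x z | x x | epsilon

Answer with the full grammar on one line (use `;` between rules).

Nullable set = {N}.
ε ∉ L(G), so no ε-production is kept.
For each production, add variants omitting each subset of nullable occurrences: L → x N gives x N | x.

S -> x z | z M | x L; M -> z | S; L -> z z | S M S | z z z | x N | x; N -> x z | x x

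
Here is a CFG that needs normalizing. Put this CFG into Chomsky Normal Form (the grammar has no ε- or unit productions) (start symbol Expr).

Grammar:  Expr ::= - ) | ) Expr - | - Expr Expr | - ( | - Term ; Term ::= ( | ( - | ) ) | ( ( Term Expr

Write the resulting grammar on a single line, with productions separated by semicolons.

Introduce a nonterminal for each terminal appearing in a rule of length ≥ 2: X1 → -, X2 → ), X3 → (.
Binarize each right-hand side of length ≥ 3 by chaining fresh nonterminals (Y1, Y2, …): affected rules were Expr → X2 Expr X1; Expr → X1 Expr Expr; Term → X3 X3 Term Expr.

Expr ::= X1 X2 | X2 Y1 | X1 Y2 | X1 X3 | X1 Term; Term ::= ( | X3 X1 | X2 X2 | X3 Y3; X1 ::= -; X2 ::= ); X3 ::= (; Y1 ::= Expr X1; Y2 ::= Expr Expr; Y3 ::= X3 Y4; Y4 ::= Term Expr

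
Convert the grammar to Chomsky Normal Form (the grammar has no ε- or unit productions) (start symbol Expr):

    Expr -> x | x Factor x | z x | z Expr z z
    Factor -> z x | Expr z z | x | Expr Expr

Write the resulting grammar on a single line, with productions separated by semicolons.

Expr -> x | X1 Y1 | X2 X1 | X2 Y2; Factor -> X2 X1 | Expr Y4 | x | Expr Expr; X1 -> x; X2 -> z; Y1 -> Factor X1; Y2 -> Expr Y3; Y3 -> X2 X2; Y4 -> X2 X2

Introduce a nonterminal for each terminal appearing in a rule of length ≥ 2: X1 → x, X2 → z.
Binarize each right-hand side of length ≥ 3 by chaining fresh nonterminals (Y1, Y2, …): affected rules were Expr → X1 Factor X1; Expr → X2 Expr X2 X2; Factor → Expr X2 X2.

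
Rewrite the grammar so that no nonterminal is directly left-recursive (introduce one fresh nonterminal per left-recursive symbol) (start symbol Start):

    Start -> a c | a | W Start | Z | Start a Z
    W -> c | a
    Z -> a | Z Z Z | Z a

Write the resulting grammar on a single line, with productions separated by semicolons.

Start -> a c Start1 | a Start1 | W Start Start1 | Z Start1; W -> c | a; Z -> a Z1; Start1 -> a Z Start1 | ε; Z1 -> Z Z Z1 | a Z1 | ε

Directly left-recursive nonterminals: Start, Z.
For Start: α = {a Z}, β = {a c, a, W Start, Z}. Rewrite as Start → β Start1 and Start1 → α Start1 | ε.
For Z: α = {Z Z, a}, β = {a}. Rewrite as Z → β Z1 and Z1 → α Z1 | ε.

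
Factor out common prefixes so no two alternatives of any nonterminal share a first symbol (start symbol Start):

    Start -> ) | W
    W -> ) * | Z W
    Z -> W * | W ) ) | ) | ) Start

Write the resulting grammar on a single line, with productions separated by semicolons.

Z has alternatives sharing prefix 'W': factor to Z → W Z1 with Z1 → * | ) ).
Z has alternatives sharing prefix ')': factor to Z → ) Z2 with Z2 → ε | Start.

Start -> ) | W; W -> ) * | Z W; Z -> W Z1 | ) Z2; Z1 -> * | ) ); Z2 -> ε | Start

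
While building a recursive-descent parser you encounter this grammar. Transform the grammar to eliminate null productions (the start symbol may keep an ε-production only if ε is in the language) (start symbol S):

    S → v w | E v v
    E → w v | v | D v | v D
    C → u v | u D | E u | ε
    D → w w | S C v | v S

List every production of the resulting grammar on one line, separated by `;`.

Nullable nonterminals: {C}.
ε ∉ L(G), so no ε-production is kept.
Expand every rule over subsets of its nullable positions: D → S C v gives S C v | S v.

S → v w | E v v; E → w v | v | D v | v D; C → u v | u D | E u; D → w w | S C v | S v | v S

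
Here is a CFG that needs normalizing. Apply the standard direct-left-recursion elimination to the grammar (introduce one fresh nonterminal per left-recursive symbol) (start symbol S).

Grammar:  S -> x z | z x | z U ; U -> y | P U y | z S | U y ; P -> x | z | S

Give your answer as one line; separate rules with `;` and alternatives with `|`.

S -> x z | z x | z U; U -> y U' | P U y U' | z S U'; P -> x | z | S; U' -> y U' | ε

Directly left-recursive nonterminal: U.
For U: α = {y}, β = {y, P U y, z S}. Rewrite as U → β U' and U' → α U' | ε.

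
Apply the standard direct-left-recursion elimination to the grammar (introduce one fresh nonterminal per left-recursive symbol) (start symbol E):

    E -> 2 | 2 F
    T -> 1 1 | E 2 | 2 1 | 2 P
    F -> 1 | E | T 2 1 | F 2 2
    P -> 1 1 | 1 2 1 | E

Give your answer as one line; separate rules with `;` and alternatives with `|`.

E -> 2 | 2 F; T -> 1 1 | E 2 | 2 1 | 2 P; F -> 1 F' | E F' | T 2 1 F'; P -> 1 1 | 1 2 1 | E; F' -> 2 2 F' | epsilon

Left recursion appears on F.
For F: α = {2 2}, β = {1, E, T 2 1}. Rewrite as F → β F' and F' → α F' | ε.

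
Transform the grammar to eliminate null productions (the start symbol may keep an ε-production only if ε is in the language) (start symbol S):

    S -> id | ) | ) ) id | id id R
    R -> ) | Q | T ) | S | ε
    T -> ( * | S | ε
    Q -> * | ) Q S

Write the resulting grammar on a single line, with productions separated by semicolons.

Nullable set = {R, T}.
ε ∉ L(G), so no ε-production is kept.
Expand every rule over subsets of its nullable positions: S → id id R gives id id R | id id.

S -> id | ) | ) ) id | id id R | id id; R -> ) | Q | T ) | S; T -> ( * | S; Q -> * | ) Q S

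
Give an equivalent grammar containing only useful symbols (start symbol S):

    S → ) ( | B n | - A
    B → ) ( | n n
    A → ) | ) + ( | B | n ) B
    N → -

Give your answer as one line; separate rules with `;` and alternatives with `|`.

Generating nonterminals: {A, B, N, S}.
Reachable from S after that: {A, B, S}.
Removed useless symbols: {N} and every production mentioning them.

S → ) ( | B n | - A; B → ) ( | n n; A → ) | ) + ( | B | n ) B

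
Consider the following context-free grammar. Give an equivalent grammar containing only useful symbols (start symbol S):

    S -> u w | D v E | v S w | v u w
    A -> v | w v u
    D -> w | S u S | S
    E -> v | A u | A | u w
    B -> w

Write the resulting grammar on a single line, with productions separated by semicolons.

Generating nonterminals: {A, B, D, E, S}.
Reachable from S after that: {A, D, E, S}.
Removed useless symbols: {B} and every production mentioning them.

S -> u w | D v E | v S w | v u w; A -> v | w v u; D -> w | S u S | S; E -> v | A u | A | u w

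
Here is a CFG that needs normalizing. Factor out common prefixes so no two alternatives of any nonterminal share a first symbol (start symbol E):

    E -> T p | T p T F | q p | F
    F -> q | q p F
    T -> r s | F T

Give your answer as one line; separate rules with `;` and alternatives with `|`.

E has alternatives sharing prefix 'T p': factor to E → T p E' with E' → ε | T F.
F has alternatives sharing prefix 'q': factor to F → q F' with F' → ε | p F.

E -> q p | F | T p E'; F -> q F'; T -> r s | F T; E' -> eps | T F; F' -> eps | p F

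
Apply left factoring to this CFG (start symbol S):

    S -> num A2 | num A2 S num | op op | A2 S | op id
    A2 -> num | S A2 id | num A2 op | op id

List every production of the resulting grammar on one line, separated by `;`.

S has alternatives sharing prefix 'num A2': factor to S → num A2 S' with S' → ε | S num.
S has alternatives sharing prefix 'op': factor to S → op S'' with S'' → op | id.
A2 has alternatives sharing prefix 'num': factor to A2 → num A2' with A2' → ε | A2 op.

S -> A2 S | num A2 S' | op S''; A2 -> S A2 id | op id | num A2'; S' -> ε | S num; S'' -> op | id; A2' -> ε | A2 op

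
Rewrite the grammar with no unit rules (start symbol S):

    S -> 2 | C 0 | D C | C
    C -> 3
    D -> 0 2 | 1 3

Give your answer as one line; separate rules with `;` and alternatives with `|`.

S -> 3 | 2 | C 0 | D C; C -> 3; D -> 0 2 | 1 3

Unit pairs: S ⇒* {C}.
Replace each nonterminal's rules with the union of the non-unit rules of every nonterminal it unit-derives.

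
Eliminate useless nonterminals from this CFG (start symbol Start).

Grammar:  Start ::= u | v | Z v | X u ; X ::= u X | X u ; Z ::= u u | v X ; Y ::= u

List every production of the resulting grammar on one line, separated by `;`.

Start ::= u | v | Z v; Z ::= u u

Generating nonterminals: {Start, Y, Z}.
Reachable from Start after that: {Start, Z}.
Removed useless symbols: {X, Y} and every production mentioning them.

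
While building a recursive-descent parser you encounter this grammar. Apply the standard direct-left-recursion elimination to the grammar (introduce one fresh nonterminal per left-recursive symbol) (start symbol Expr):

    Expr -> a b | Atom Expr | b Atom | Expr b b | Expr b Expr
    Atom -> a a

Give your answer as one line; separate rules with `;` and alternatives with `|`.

Directly left-recursive nonterminal: Expr.
For Expr: α = {b b, b Expr}, β = {a b, Atom Expr, b Atom}. Rewrite as Expr → β Expr1 and Expr1 → α Expr1 | ε.

Expr -> a b Expr1 | Atom Expr Expr1 | b Atom Expr1; Atom -> a a; Expr1 -> b b Expr1 | b Expr Expr1 | ε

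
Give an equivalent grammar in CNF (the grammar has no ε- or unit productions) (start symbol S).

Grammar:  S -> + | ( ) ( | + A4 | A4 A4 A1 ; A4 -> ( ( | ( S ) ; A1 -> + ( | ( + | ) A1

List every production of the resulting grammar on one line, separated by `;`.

S -> + | X1 Y1 | X3 A4 | A4 Y2; A4 -> X1 X1 | X1 Y3; A1 -> X3 X1 | X1 X3 | X2 A1; X1 -> (; X2 -> ); X3 -> +; Y1 -> X2 X1; Y2 -> A4 A1; Y3 -> S X2

Introduce a nonterminal for each terminal appearing in a rule of length ≥ 2: X1 → (, X2 → ), X3 → +.
Binarize each right-hand side of length ≥ 3 by chaining fresh nonterminals (Y1, Y2, …): affected rules were S → X1 X2 X1; S → A4 A4 A1; A4 → X1 S X2.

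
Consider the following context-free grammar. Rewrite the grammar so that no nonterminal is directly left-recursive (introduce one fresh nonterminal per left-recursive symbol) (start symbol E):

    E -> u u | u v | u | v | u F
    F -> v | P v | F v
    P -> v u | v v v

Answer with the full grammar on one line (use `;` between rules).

E -> u u | u v | u | v | u F; F -> v F' | P v F'; P -> v u | v v v; F' -> v F' | eps

Directly left-recursive nonterminal: F.
For F: α = {v}, β = {v, P v}. Rewrite as F → β F' and F' → α F' | ε.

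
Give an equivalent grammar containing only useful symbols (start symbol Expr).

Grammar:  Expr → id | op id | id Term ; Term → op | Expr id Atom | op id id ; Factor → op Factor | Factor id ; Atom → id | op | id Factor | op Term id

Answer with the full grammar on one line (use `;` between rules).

Generating nonterminals: {Atom, Expr, Term}.
Reachable from Expr after that: {Atom, Expr, Term}.
Removed useless symbols: {Factor} and every production mentioning them.

Expr → id | op id | id Term; Term → op | Expr id Atom | op id id; Atom → id | op | op Term id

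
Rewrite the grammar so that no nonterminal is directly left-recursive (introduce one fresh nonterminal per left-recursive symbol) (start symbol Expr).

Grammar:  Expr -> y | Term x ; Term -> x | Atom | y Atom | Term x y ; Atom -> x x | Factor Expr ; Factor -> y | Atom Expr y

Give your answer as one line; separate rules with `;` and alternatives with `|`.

Expr -> y | Term x; Term -> x Term1 | Atom Term1 | y Atom Term1; Atom -> x x | Factor Expr; Factor -> y | Atom Expr y; Term1 -> x y Term1 | epsilon

Directly left-recursive nonterminal: Term.
For Term: α = {x y}, β = {x, Atom, y Atom}. Rewrite as Term → β Term1 and Term1 → α Term1 | ε.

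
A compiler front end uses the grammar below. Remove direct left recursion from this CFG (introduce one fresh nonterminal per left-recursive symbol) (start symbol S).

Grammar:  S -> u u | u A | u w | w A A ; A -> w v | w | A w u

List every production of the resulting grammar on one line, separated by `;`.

S -> u u | u A | u w | w A A; A -> w v A' | w A'; A' -> w u A' | ε

Directly left-recursive nonterminal: A.
For A: α = {w u}, β = {w v, w}. Rewrite as A → β A' and A' → α A' | ε.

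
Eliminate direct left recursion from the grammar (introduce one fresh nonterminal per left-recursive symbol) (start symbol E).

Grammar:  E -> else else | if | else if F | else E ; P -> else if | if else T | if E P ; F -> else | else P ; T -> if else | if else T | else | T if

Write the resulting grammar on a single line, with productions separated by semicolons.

E -> else else | if | else if F | else E; P -> else if | if else T | if E P; F -> else | else P; T -> if else T' | if else T T' | else T'; T' -> if T' | ε

T is directly left-recursive.
For T: α = {if}, β = {if else, if else T, else}. Rewrite as T → β T' and T' → α T' | ε.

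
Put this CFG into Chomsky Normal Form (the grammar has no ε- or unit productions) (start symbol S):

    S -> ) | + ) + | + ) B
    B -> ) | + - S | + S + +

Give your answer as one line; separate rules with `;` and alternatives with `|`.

Introduce a nonterminal for each terminal appearing in a rule of length ≥ 2: X1 → +, X2 → ), X3 → -.
Binarize each right-hand side of length ≥ 3 by chaining fresh nonterminals (Y1, Y2, …): affected rules were S → X1 X2 X1; S → X1 X2 B; B → X1 X3 S; B → X1 S X1 X1.

S -> ) | X1 Y1 | X1 Y2; B -> ) | X1 Y3 | X1 Y4; X1 -> +; X2 -> ); X3 -> -; Y1 -> X2 X1; Y2 -> X2 B; Y3 -> X3 S; Y4 -> S Y5; Y5 -> X1 X1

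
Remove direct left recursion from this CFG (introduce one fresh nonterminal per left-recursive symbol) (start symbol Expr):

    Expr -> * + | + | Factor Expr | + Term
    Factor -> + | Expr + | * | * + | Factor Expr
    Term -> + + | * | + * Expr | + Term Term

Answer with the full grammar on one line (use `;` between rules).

Factor is directly left-recursive.
For Factor: α = {Expr}, β = {+, Expr +, *, * +}. Rewrite as Factor → β Factor1 and Factor1 → α Factor1 | ε.

Expr -> * + | + | Factor Expr | + Term; Factor -> + Factor1 | Expr + Factor1 | * Factor1 | * + Factor1; Term -> + + | * | + * Expr | + Term Term; Factor1 -> Expr Factor1 | ε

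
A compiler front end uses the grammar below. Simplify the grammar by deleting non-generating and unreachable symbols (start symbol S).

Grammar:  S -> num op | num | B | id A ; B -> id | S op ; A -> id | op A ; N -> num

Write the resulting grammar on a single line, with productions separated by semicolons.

S -> num op | num | B | id A; B -> id | S op; A -> id | op A

Generating nonterminals: {A, B, N, S}.
Reachable from S after that: {A, B, S}.
Removed useless symbols: {N} and every production mentioning them.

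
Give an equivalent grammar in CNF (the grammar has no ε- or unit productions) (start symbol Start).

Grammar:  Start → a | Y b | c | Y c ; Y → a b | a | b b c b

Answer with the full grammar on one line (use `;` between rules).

Start → a | Y X1 | c | Y X2; Y → X3 X1 | a | X1 Y1; X1 → b; X2 → c; X3 → a; Y1 → X1 Y2; Y2 → X2 X1

Introduce a nonterminal for each terminal appearing in a rule of length ≥ 2: X1 → b, X2 → c, X3 → a.
Binarize each right-hand side of length ≥ 3 by chaining fresh nonterminals (Y1, Y2, …): affected rules were Y → X1 X1 X2 X1.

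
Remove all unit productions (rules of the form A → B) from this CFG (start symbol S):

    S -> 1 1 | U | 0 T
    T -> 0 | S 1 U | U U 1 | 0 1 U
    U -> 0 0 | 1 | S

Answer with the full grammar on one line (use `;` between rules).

Unit pairs: S ⇒* {U}; U ⇒* {S}.
Replace each nonterminal's rules with the union of the non-unit rules of every nonterminal it unit-derives.

S -> 0 0 | 1 | 1 1 | 0 T; T -> 0 | S 1 U | U U 1 | 0 1 U; U -> 0 0 | 1 | 1 1 | 0 T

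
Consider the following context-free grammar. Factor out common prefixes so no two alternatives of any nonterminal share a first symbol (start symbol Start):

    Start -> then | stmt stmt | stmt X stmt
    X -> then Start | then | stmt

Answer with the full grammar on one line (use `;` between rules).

Start has alternatives sharing prefix 'stmt': factor to Start → stmt Start1 with Start1 → stmt | X stmt.
X has alternatives sharing prefix 'then': factor to X → then X1 with X1 → Start | ε.

Start -> then | stmt Start1; X -> stmt | then X1; Start1 -> stmt | X stmt; X1 -> Start | ε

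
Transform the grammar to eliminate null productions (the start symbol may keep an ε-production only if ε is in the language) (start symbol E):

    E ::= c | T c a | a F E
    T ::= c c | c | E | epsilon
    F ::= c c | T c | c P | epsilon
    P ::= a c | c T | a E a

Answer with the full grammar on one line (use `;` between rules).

The nullable symbols are {F, T}.
ε ∉ L(G), so no ε-production is kept.
For each production, add variants omitting each subset of nullable occurrences: E → T c a gives T c a | c a. E → a F E gives a F E | a E. F → T c gives T c | c. P → c T gives c T | c.

E ::= c | T c a | c a | a F E | a E; T ::= c c | c | E; F ::= c c | T c | c | c P; P ::= a c | c T | c | a E a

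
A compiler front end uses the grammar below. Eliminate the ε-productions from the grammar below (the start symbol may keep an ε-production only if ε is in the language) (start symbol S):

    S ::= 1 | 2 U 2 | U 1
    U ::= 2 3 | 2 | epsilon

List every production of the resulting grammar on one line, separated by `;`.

S ::= 1 | 2 U 2 | 2 2 | U 1; U ::= 2 3 | 2

Nullable nonterminals: {U}.
ε ∉ L(G), so no ε-production is kept.
Expand every rule over subsets of its nullable positions: S → 2 U 2 gives 2 U 2 | 2 2.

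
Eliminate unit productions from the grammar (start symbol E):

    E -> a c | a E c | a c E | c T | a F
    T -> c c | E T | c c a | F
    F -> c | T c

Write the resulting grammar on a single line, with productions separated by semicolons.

Unit pairs: T ⇒* {F}.
Replace each nonterminal's rules with the union of the non-unit rules of every nonterminal it unit-derives.

E -> a c | a E c | a c E | c T | a F; T -> c | T c | c c | E T | c c a; F -> c | T c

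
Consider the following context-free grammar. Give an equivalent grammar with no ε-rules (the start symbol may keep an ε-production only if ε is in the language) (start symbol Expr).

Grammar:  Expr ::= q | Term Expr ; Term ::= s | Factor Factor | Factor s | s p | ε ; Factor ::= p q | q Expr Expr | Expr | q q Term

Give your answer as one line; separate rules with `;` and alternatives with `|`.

Nullable nonterminals: {Term}.
ε ∉ L(G), so no ε-production is kept.
Add the nullable-subset variants: Factor → q q Term gives q q Term | q q.

Expr ::= q | Term Expr; Term ::= s | Factor Factor | Factor s | s p; Factor ::= p q | q Expr Expr | Expr | q q Term | q q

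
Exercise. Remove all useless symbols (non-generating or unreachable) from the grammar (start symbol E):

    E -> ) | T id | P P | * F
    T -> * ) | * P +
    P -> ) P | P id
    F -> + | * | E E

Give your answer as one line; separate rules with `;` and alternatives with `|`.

Generating nonterminals: {E, F, T}.
Reachable from E after that: {E, F, T}.
Removed useless symbols: {P} and every production mentioning them.

E -> ) | T id | * F; T -> * ); F -> + | * | E E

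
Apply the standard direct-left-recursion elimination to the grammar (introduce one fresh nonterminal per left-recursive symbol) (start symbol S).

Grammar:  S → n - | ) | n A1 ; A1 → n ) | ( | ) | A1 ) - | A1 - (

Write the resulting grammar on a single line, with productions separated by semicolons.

S → n - | ) | n A1; A1 → n ) A1' | ( A1' | ) A1'; A1' → ) - A1' | - ( A1' | ε

Left recursion appears on A1.
For A1: α = {) -, - (}, β = {n ), (, )}. Rewrite as A1 → β A1' and A1' → α A1' | ε.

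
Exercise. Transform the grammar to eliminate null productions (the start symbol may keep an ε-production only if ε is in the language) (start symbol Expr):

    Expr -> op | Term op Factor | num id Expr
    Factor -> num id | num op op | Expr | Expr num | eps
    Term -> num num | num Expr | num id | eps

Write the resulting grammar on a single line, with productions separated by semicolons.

Expr -> op | Term op Factor | Term op | op Factor | num id Expr; Factor -> num id | num op op | Expr | Expr num; Term -> num num | num Expr | num id

Nullable set = {Factor, Term}.
ε ∉ L(G), so no ε-production is kept.
Expand every rule over subsets of its nullable positions: Expr → Term op Factor gives Term op Factor | Term op | op Factor.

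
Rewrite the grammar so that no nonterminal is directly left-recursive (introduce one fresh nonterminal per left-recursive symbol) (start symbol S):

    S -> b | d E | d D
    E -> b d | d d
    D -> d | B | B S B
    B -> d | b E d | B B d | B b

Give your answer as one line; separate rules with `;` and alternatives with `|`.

Directly left-recursive nonterminal: B.
For B: α = {B d, b}, β = {d, b E d}. Rewrite as B → β B' and B' → α B' | ε.

S -> b | d E | d D; E -> b d | d d; D -> d | B | B S B; B -> d B' | b E d B'; B' -> B d B' | b B' | ε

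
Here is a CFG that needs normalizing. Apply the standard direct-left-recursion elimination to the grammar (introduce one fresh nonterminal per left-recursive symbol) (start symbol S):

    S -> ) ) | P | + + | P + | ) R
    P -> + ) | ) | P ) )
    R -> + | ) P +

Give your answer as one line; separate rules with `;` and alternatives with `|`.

S -> ) ) | P | + + | P + | ) R; P -> + ) P' | ) P'; R -> + | ) P +; P' -> ) ) P' | ε

Left recursion appears on P.
For P: α = {) )}, β = {+ ), )}. Rewrite as P → β P' and P' → α P' | ε.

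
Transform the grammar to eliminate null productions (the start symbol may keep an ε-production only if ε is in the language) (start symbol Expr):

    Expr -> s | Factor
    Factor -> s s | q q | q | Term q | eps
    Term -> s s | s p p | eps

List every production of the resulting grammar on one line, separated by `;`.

Expr -> s | Factor | ε; Factor -> s s | q q | q | Term q; Term -> s s | s p p

Nullable nonterminals: {Expr, Factor, Term}.
ε ∈ L(G) since Expr is nullable, so keep Expr → ε.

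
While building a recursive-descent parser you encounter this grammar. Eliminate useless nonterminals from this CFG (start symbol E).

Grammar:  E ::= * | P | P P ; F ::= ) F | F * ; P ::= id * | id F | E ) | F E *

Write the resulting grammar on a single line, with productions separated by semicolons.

Generating nonterminals: {E, P}.
Reachable from E after that: {E, P}.
Removed useless symbols: {F} and every production mentioning them.

E ::= * | P | P P; P ::= id * | E )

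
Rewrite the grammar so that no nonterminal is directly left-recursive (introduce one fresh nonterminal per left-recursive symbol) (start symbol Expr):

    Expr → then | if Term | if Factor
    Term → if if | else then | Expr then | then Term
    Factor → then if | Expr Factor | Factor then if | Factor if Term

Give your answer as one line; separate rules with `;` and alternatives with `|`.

Expr → then | if Term | if Factor; Term → if if | else then | Expr then | then Term; Factor → then if Factor1 | Expr Factor Factor1; Factor1 → then if Factor1 | if Term Factor1 | ε

Directly left-recursive nonterminal: Factor.
For Factor: α = {then if, if Term}, β = {then if, Expr Factor}. Rewrite as Factor → β Factor1 and Factor1 → α Factor1 | ε.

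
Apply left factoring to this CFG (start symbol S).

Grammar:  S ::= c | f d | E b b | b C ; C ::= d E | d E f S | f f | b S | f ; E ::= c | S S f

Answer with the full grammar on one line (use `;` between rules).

S ::= c | f d | E b b | b C; C ::= b S | d E C' | f C''; E ::= c | S S f; C' ::= ε | f S; C'' ::= f | ε

C has alternatives sharing prefix 'd E': factor to C → d E C' with C' → ε | f S.
C has alternatives sharing prefix 'f': factor to C → f C'' with C'' → f | ε.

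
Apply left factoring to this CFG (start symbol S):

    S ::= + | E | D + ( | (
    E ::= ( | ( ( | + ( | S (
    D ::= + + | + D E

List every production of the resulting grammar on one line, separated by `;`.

S ::= + | E | D + ( | (; E ::= + ( | S ( | ( E'; D ::= + D'; E' ::= ε | (; D' ::= + | D E

E has alternatives sharing prefix '(': factor to E → ( E' with E' → ε | (.
D has alternatives sharing prefix '+': factor to D → + D' with D' → + | D E.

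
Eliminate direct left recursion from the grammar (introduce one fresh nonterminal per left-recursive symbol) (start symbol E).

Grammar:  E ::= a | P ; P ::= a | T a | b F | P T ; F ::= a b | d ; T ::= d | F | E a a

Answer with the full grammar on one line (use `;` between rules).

Left recursion appears on P.
For P: α = {T}, β = {a, T a, b F}. Rewrite as P → β P' and P' → α P' | ε.

E ::= a | P; P ::= a P' | T a P' | b F P'; F ::= a b | d; T ::= d | F | E a a; P' ::= T P' | ε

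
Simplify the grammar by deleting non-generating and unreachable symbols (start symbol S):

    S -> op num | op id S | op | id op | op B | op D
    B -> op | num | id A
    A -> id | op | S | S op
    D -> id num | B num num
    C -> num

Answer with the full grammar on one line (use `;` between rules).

Generating nonterminals: {A, B, C, D, S}.
Reachable from S after that: {A, B, D, S}.
Removed useless symbols: {C} and every production mentioning them.

S -> op num | op id S | op | id op | op B | op D; B -> op | num | id A; A -> id | op | S | S op; D -> id num | B num num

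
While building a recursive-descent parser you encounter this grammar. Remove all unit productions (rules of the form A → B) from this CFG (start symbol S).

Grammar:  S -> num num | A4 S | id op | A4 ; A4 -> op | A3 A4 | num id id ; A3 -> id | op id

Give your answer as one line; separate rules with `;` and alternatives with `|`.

S -> op | A3 A4 | num id id | num num | A4 S | id op; A4 -> op | A3 A4 | num id id; A3 -> id | op id

Unit pairs: S ⇒* {A4}.
For every A with A ⇒* B via unit rules, add B's non-unit alternatives to A; then delete every rule of the form X → Y.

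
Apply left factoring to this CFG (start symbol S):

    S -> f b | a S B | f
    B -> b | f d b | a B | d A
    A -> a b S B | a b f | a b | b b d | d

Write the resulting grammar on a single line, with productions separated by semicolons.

S -> a S B | f S'; B -> b | f d b | a B | d A; A -> b b d | d | a b A'; S' -> b | ε; A' -> S B | f | ε

S has alternatives sharing prefix 'f': factor to S → f S' with S' → b | ε.
A has alternatives sharing prefix 'a b': factor to A → a b A' with A' → S B | f | ε.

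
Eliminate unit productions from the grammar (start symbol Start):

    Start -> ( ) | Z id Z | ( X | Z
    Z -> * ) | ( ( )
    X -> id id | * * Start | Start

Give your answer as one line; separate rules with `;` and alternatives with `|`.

Unit pairs: Start ⇒* {Z}; X ⇒* {Start, Z}.
For every A with A ⇒* B via unit rules, add B's non-unit alternatives to A; then delete every rule of the form X → Y.

Start -> * ) | ( ( ) | ( ) | Z id Z | ( X; Z -> * ) | ( ( ); X -> * ) | ( ( ) | ( ) | Z id Z | ( X | id id | * * Start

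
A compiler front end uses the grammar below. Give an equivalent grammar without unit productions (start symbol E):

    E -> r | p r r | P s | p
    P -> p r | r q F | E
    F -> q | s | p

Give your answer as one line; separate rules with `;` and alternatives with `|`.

E -> r | p r r | P s | p; P -> r | p r r | P s | p | p r | r q F; F -> q | s | p

Unit pairs: P ⇒* {E}.
For each unit pair (A, B), copy every non-unit production of B to A, then drop all unit productions.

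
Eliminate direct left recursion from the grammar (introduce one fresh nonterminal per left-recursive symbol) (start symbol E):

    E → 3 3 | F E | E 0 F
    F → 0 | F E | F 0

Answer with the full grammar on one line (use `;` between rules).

E → 3 3 E' | F E E'; F → 0 F'; E' → 0 F E' | epsilon; F' → E F' | 0 F' | epsilon

Directly left-recursive nonterminals: E, F.
For E: α = {0 F}, β = {3 3, F E}. Rewrite as E → β E' and E' → α E' | ε.
For F: α = {E, 0}, β = {0}. Rewrite as F → β F' and F' → α F' | ε.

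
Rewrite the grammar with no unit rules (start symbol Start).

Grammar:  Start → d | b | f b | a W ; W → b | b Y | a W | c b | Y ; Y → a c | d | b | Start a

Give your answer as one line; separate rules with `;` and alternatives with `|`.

Unit pairs: W ⇒* {Y}.
For every A with A ⇒* B via unit rules, add B's non-unit alternatives to A; then delete every rule of the form X → Y.

Start → d | b | f b | a W; W → a c | d | b | Start a | b Y | a W | c b; Y → a c | d | b | Start a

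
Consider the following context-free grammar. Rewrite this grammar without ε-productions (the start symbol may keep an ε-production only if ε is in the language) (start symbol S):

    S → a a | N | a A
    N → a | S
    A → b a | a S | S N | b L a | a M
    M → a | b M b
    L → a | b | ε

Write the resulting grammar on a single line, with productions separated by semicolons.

S → a a | N | a A; N → a | S; A → b a | a S | S N | b L a | a M; M → a | b M b; L → a | b

Nullable nonterminals: {L}.
ε ∉ L(G), so no ε-production is kept.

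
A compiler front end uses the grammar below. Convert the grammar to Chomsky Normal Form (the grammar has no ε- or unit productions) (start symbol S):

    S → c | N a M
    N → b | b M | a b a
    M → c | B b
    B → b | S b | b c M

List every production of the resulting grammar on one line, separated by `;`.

S → c | N Y1; N → b | X2 M | X1 Y2; M → c | B X2; B → b | S X2 | X2 Y3; X1 → a; X2 → b; X3 → c; Y1 → X1 M; Y2 → X2 X1; Y3 → X3 M

Introduce a nonterminal for each terminal appearing in a rule of length ≥ 2: X1 → a, X2 → b, X3 → c.
Binarize each right-hand side of length ≥ 3 by chaining fresh nonterminals (Y1, Y2, …): affected rules were S → N X1 M; N → X1 X2 X1; B → X2 X3 M.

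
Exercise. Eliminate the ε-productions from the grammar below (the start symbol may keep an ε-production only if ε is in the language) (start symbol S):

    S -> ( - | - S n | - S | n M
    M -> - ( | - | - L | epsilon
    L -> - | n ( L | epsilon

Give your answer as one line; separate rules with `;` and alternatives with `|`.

S -> ( - | - S n | - S | n M | n; M -> - ( | - | - L; L -> - | n ( L | n (

Nullable set = {L, M}.
ε ∉ L(G), so no ε-production is kept.
Expand every rule over subsets of its nullable positions: S → n M gives n M | n. L → n ( L gives n ( L | n (.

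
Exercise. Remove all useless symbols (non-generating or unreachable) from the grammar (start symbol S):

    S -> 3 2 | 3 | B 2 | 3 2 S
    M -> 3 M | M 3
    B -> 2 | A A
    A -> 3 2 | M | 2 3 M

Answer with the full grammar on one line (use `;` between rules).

S -> 3 2 | 3 | B 2 | 3 2 S; B -> 2 | A A; A -> 3 2

Generating nonterminals: {A, B, S}.
Reachable from S after that: {A, B, S}.
Removed useless symbols: {M} and every production mentioning them.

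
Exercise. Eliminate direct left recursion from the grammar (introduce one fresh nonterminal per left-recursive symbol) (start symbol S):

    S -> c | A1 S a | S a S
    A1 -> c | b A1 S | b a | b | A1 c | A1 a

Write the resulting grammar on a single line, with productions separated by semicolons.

S, A1 are directly left-recursive.
For S: α = {a S}, β = {c, A1 S a}. Rewrite as S → β S' and S' → α S' | ε.
For A1: α = {c, a}, β = {c, b A1 S, b a, b}. Rewrite as A1 → β A1' and A1' → α A1' | ε.

S -> c S' | A1 S a S'; A1 -> c A1' | b A1 S A1' | b a A1' | b A1'; S' -> a S S' | ε; A1' -> c A1' | a A1' | ε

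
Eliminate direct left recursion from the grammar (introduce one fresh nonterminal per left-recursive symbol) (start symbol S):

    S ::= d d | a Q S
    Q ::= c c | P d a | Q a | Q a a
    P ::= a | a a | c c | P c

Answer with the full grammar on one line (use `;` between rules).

Directly left-recursive nonterminals: Q, P.
For Q: α = {a, a a}, β = {c c, P d a}. Rewrite as Q → β Q' and Q' → α Q' | ε.
For P: α = {c}, β = {a, a a, c c}. Rewrite as P → β P' and P' → α P' | ε.

S ::= d d | a Q S; Q ::= c c Q' | P d a Q'; P ::= a P' | a a P' | c c P'; Q' ::= a Q' | a a Q' | eps; P' ::= c P' | eps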